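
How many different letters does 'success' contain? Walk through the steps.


Unique letters in 'success': {c, e, s, u} = 4 distinct letters.

4


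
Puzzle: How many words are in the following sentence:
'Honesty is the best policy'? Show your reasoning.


Split into words: Honesty | is | the | best | policy = 5 words.

5


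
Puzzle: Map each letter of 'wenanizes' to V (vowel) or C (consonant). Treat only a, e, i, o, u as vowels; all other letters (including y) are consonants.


Letter mapping: w = C, e = V, n = C, a = V, n = C, i = V, z = C, e = V, s = C.

CVCVCVCVC


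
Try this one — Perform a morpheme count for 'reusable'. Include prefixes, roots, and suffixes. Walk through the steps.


Decomposition: re- (prefix) + use (root) + -able (suffix) = 3 morpheme(s)

3 morphemes


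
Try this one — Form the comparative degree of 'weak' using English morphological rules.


Apply comparative formation (add -er): 'weak' -> 'weaker'.

weaker


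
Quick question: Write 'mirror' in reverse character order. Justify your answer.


Reverse 'mirror' character by character: 'rorrim'.

rorrim


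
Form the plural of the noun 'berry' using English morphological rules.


Apply rule: Change -y to -ies (consonant + y). 'berry' becomes 'berries'.

berries


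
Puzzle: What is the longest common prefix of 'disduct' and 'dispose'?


Compare from the start: 3 characters match: 'dis'. Mismatch at position 4: 'd' vs 'p'.

dis


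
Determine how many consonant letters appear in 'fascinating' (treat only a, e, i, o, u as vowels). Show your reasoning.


Consonants in 'fascinating': f, s, c, n, t, n, g = 7 consonants.

7


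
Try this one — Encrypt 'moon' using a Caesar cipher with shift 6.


Shift each letter by 6: m -> s, o -> u, o -> u, n -> t. Result: 'suut'.

suut


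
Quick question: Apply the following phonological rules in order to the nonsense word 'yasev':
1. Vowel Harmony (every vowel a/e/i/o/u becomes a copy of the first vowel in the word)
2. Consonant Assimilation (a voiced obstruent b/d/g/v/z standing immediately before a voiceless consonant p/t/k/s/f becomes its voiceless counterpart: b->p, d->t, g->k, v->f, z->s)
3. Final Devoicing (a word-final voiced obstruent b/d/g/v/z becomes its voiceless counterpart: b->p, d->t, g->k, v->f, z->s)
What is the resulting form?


Starting form: 'yasev'
Rule 1: Vowel Harmony: all vowels become 'a' (matching first vowel). 'yasev' -> 'yasav'
Rule 2: Consonant Assimilation: no voiced obstruent (b/d/g/v/z) stands immediately before a voiceless consonant (p/t/k/s/f). No change.
Rule 3: Final Devoicing: word-final voiced obstruent 'v' becomes voiceless 'f'. 'yasav' -> 'yasaf'
Final form: 'yasaf'

yasaf


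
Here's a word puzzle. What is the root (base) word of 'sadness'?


Remove suffix '-ness' from 'sadness' to get root 'sad'.

sad


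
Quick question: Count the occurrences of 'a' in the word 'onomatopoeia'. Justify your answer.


Letter 'a' in 'onomatopoeia': found at position(s) 5, 12 = 2 occurrence(s).

2


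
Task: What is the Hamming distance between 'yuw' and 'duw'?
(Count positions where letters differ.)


Alignment:
Position 1: 'y' vs 'd' = DIFFER
Position 2: 'u' vs 'u' = match
Position 3: 'w' vs 'w' = match
Total differences: 1

1


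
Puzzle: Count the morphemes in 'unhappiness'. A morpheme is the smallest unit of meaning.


Decomposition: un- (prefix) + happy (root) + -ness (suffix) = 3 morpheme(s)

3 morphemes


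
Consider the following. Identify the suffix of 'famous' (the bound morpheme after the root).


The word 'famous' = 'fame' (root) + '-ous' (suffix). The suffix is '-ous'.

ous


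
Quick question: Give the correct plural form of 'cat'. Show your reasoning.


Apply rule: Add -s. 'cat' becomes 'cats'.

cats


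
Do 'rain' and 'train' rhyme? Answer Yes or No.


Rime (stressed vowel + following sounds) of 'rain': -ain = /eɪn/
Rime of 'train': -ain = /eɪn/
/eɪn/ and /eɪn/ are the same ending sound, so the words rhyme.

Yes


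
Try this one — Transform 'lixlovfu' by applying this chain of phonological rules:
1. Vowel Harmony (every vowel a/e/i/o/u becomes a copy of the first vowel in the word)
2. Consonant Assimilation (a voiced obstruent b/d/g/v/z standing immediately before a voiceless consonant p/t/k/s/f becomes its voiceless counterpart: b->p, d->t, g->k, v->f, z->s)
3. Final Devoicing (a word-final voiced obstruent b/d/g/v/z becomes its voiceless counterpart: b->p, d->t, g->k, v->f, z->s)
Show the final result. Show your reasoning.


Starting form: 'lixlovfu'
Rule 1: Vowel Harmony: all vowels become 'i' (matching first vowel). 'lixlovfu' -> 'lixlivfi'
Rule 2: Consonant Assimilation: voiced obstruent before voiceless consonant becomes voiceless ('vf' -> 'ff'). 'lixlivfi' -> 'lixliffi'
Rule 3: Final Devoicing: the word ends in the vowel 'i', not a consonant. No change.
Final form: 'lixliffi'

lixliffi


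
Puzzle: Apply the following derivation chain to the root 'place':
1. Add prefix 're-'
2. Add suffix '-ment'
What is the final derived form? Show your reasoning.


Step 1: Add prefix 're-' to 'place' = 'replace'
Step 2: Add suffix '-ment' to 'replace' = 'replacement'

replacement


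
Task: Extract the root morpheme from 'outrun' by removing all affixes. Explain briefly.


Remove prefix 'out' from 'outrun' to get root 'run'.

run


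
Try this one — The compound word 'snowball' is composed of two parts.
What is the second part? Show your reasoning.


Split 'snowball' into 'snow' + 'ball'. The second part is 'ball'.

ball


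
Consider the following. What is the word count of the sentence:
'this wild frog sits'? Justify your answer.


Split into words: this | wild | frog | sits = 4 words.

4


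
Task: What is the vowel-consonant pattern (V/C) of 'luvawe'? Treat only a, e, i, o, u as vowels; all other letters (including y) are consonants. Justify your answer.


Letter mapping: l = C, u = V, v = C, a = V, w = C, e = V.

CVCVCV


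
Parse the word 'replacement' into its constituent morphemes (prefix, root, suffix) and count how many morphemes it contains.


Step 1: Identify prefix: 're' (meaning: again)
Step 2: Identify root: 'place'
Step 3: Identify suffix(es): 'ment'
Decomposition: re- (prefix: again) + place (root) + -ment (suffix: action/result)
Total morphemes: 3

3 morphemes (re- (prefix: again) + place (root) + -ment (suffix: action/result))


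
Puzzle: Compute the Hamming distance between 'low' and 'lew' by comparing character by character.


Alignment:
Position 1: 'l' vs 'l' = match
Position 2: 'o' vs 'e' = DIFFER
Position 3: 'w' vs 'w' = match
Total differences: 1

1


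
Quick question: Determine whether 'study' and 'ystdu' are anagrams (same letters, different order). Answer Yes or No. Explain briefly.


Sorted letters of 'study': 'dstuy'
Sorted letters of 'ystdu': 'dstuy'
They match.

Yes


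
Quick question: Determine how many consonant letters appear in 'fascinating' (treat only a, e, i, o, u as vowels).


Consonants in 'fascinating': f, s, c, n, t, n, g = 7 consonants.

7


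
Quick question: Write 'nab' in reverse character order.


Reverse 'nab' character by character: 'ban'.

ban


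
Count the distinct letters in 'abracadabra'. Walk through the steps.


Unique letters in 'abracadabra': {a, b, c, d, r} = 5 distinct letters.

5


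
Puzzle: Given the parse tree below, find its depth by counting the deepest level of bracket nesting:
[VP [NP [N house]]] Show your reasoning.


Count bracket nesting levels:
'[' at pos 0: depth = 1
'[' at pos 4: depth = 2
'[' at pos 8: depth = 3
Maximum depth reached: 3

3


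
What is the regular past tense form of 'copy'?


Apply rule: Change -y to -ied. 'copy' becomes 'copied'.

copied


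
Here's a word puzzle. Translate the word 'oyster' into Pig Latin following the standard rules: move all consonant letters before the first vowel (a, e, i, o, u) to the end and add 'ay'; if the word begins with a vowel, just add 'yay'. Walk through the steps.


'oyster' starts with a vowel, so add 'yay': 'oysteryay'.

oysteryay


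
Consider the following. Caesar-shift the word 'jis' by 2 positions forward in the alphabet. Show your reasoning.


Shift each letter by 2: j -> l, i -> k, s -> u. Result: 'lku'.

lku


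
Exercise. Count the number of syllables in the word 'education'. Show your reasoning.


Break 'education' into syllables: ed-u-ca-tion -> ed | u | ca | tion = 4 syllables

4 syllables


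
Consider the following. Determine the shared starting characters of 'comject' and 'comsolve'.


Compare from the start: 3 characters match: 'com'. Mismatch at position 4: 'j' vs 's'.

com


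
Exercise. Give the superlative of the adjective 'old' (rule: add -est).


Apply superlative formation (add -est): 'old' -> 'oldest'.

oldest


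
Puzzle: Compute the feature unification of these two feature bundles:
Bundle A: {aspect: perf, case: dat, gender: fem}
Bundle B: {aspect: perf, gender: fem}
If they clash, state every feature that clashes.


Compare features:
aspect: A=perf vs B=perf -> unified: perf
case: A=dat vs B=_ -> unified: dat
gender: A=fem vs B=fem -> unified: fem
No clashes found.

Unified: {aspect: perf, case: dat, gender: fem}


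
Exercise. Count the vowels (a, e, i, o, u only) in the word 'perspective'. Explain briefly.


Vowels in 'perspective': e, e, i, e = 4 vowels.

4


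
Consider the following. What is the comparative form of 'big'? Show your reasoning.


Apply comparative formation (double final consonant, add -er): 'big' -> 'bigger'.

bigger


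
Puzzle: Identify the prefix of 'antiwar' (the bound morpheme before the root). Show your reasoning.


The word 'antiwar' = 'anti' (prefix) + 'war' (root). The prefix is 'anti'.

anti


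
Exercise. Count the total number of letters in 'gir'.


Spell out 'gir' and number each letter: g(1), i(2), r(3). Total: 3 letters.

3


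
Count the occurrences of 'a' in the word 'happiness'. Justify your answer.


Letter 'a' in 'happiness': found at position(s) 2 = 1 occurrence(s).

1


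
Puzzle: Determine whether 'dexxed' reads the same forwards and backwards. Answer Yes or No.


Forward: 'dexxed'
Reversed: 'dexxed'
They are identical.

Yes


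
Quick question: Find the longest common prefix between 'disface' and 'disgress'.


Compare from the start: 3 characters match: 'dis'. Mismatch at position 4: 'f' vs 'g'.

dis


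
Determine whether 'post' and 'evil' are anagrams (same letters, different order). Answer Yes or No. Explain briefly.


Sorted letters of 'post': 'opst'
Sorted letters of 'evil': 'eilv'
They do not match.

No


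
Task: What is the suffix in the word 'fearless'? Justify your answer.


The word 'fearless' = 'fear' (root) + '-less' (suffix). The suffix is '-less'.

less


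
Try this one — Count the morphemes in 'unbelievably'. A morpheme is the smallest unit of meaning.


Decomposition: un- (prefix) + believe (root) + -able (suffix) + -ly (suffix) = 4 morpheme(s)

4 morphemes


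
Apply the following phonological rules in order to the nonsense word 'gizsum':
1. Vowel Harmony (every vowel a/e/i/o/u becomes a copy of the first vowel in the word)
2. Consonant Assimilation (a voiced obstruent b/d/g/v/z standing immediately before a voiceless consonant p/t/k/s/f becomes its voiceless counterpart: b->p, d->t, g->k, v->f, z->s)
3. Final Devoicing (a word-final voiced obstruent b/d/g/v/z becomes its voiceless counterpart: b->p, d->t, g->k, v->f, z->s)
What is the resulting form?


Starting form: 'gizsum'
Rule 1: Vowel Harmony: all vowels become 'i' (matching first vowel). 'gizsum' -> 'gizsim'
Rule 2: Consonant Assimilation: voiced obstruent before voiceless consonant becomes voiceless ('zs' -> 'ss'). 'gizsim' -> 'gissim'
Rule 3: Final Devoicing: final consonant 'm' is not one of the voiced obstruents b/d/g/v/z. No change.
Final form: 'gissim'

gissim


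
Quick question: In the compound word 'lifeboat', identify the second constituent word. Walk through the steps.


Split 'lifeboat' into 'life' + 'boat'. The second part is 'boat'.

boat


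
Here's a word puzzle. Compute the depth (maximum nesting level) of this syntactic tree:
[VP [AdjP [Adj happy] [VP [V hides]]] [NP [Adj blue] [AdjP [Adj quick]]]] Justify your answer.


Count bracket nesting levels:
'[' at pos 0: depth = 1
'[' at pos 4: depth = 2
'[' at pos 10: depth = 3
'[' at pos 22: depth = 3
'[' at pos 26: depth = 4
'[' at pos 38: depth = 2
'[' at pos 42: depth = 3
'[' at pos 53: depth = 3
'[' at pos 59: depth = 4
Maximum depth reached: 4

4


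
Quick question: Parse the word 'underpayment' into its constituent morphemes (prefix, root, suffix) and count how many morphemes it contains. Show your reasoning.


Step 1: Identify prefix: 'under' (meaning: beneath/insufficient)
Step 2: Identify root: 'pay'
Step 3: Identify suffix(es): 'ment'
Decomposition: under- (prefix: beneath/insufficient) + pay (root) + -ment (suffix: action/result)
Total morphemes: 3

3 morphemes (under- (prefix: beneath/insufficient) + pay (root) + -ment (suffix: action/result))


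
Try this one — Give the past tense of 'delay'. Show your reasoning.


Apply rule: Add -ed. 'delay' becomes 'delayed'.

delayed


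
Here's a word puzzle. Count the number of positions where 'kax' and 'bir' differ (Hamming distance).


Alignment:
Position 1: 'k' vs 'b' = DIFFER
Position 2: 'a' vs 'i' = DIFFER
Position 3: 'x' vs 'r' = DIFFER
Total differences: 3

3


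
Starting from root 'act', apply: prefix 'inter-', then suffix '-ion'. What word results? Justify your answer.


Step 1: Add prefix 'inter-' to 'act' = 'interact'
Step 2: Add suffix '-ion' to 'interact' = 'interaction'

interaction


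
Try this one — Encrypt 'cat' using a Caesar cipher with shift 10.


Shift each letter by 10: c -> m, a -> k, t -> d. Result: 'mkd'.

mkd


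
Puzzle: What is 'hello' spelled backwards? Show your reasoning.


Reverse 'hello' character by character: 'olleh'.

olleh


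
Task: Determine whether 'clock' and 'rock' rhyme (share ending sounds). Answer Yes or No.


Rime (stressed vowel + following sounds) of 'clock': -ock = /ɒk/
Rime of 'rock': -ock = /ɒk/
/ɒk/ and /ɒk/ are the same ending sound, so the words rhyme.

Yes


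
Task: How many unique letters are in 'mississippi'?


Unique letters in 'mississippi': {i, m, p, s} = 4 distinct letters.

4


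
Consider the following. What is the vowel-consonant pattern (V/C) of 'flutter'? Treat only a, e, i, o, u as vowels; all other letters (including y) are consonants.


Letter mapping: f = C, l = C, u = V, t = C, t = C, e = V, r = C.

CCVCCVC


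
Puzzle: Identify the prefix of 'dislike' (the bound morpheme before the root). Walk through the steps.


The word 'dislike' = 'dis' (prefix) + 'like' (root). The prefix is 'dis'.

dis


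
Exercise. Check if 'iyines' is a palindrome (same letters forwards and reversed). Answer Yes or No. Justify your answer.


Forward: 'iyines'
Reversed: 'seniyi'
They differ.

No


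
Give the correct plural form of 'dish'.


Apply rule: Add -es (sibilant/fricative ending). 'dish' becomes 'dishes'.

dishes


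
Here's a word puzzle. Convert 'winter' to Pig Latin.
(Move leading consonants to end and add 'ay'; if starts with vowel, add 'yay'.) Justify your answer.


'winter': move consonant cluster 'w' to end and add 'ay': 'interway'.

interway


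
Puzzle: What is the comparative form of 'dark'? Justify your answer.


Apply comparative formation (add -er): 'dark' -> 'darker'.

darker


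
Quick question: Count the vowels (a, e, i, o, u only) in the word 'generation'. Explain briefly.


Vowels in 'generation': e, e, a, i, o = 5 vowels.

5


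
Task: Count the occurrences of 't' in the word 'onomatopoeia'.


Letter 't' in 'onomatopoeia': found at position(s) 6 = 1 occurrence(s).

1


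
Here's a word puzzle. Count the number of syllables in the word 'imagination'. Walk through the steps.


Break 'imagination' into syllables: i-mag-i-na-tion -> i | mag | i | na | tion = 5 syllables

5 syllables


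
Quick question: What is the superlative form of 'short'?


Apply superlative formation (add -est): 'short' -> 'shortest'.

shortest


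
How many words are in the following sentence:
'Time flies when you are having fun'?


Split into words: Time | flies | when | you | are | having | fun = 7 words.

7


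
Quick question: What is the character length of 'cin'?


Spell out 'cin' and number each letter: c(1), i(2), n(3). Total: 3 letters.

3


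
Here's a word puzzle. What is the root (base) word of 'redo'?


Remove prefix 're' from 'redo' to get root 'do'.

do


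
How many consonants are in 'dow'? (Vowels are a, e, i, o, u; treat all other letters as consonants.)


Consonants in 'dow': d, w = 2 consonants.

2


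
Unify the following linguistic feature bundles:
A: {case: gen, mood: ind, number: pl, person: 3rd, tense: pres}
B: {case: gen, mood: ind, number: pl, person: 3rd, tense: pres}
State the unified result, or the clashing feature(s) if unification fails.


Compare features:
case: A=gen vs B=gen -> unified: gen
mood: A=ind vs B=ind -> unified: ind
number: A=pl vs B=pl -> unified: pl
person: A=3rd vs B=3rd -> unified: 3rd
tense: A=pres vs B=pres -> unified: pres
No clashes found.

Unified: {case: gen, mood: ind, number: pl, person: 3rd, tense: pres}


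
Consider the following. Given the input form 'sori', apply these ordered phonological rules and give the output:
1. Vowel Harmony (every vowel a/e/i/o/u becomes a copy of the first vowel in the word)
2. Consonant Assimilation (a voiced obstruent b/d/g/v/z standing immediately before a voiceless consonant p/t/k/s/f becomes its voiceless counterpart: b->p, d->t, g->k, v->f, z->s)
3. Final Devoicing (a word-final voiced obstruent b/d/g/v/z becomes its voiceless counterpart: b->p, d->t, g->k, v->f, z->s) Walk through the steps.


Starting form: 'sori'
Rule 1: Vowel Harmony: all vowels become 'o' (matching first vowel). 'sori' -> 'soro'
Rule 2: Consonant Assimilation: no voiced obstruent (b/d/g/v/z) stands immediately before a voiceless consonant (p/t/k/s/f). No change.
Rule 3: Final Devoicing: the word ends in the vowel 'o', not a consonant. No change.
Final form: 'soro'

soro


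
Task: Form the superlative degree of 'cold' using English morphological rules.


Apply superlative formation (add -est): 'cold' -> 'coldest'.

coldest


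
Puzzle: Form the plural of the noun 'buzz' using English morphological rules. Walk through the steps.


Apply rule: Add -es (sibilant/fricative ending). 'buzz' becomes 'buzzes'.

buzzes


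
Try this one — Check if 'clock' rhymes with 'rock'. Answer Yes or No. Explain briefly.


Rime (stressed vowel + following sounds) of 'clock': -ock = /ɒk/
Rime of 'rock': -ock = /ɒk/
/ɒk/ and /ɒk/ are the same ending sound, so the words rhyme.

Yes


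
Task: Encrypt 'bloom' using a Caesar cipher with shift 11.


Shift each letter by 11: b -> m, l -> w, o -> z, o -> z, m -> x. Result: 'mwzzx'.

mwzzx


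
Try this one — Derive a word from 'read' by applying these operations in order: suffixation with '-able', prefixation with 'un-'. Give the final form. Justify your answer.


Step 1: Add suffix '-able' to 'read' = 'readable'
Step 2: Add prefix 'un-' to 'readable' = 'unreadable'

unreadable


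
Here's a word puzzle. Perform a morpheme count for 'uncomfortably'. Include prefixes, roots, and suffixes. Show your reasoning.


Decomposition: un- (prefix) + comfort (root) + -able (suffix) + -ly (suffix) = 4 morpheme(s)

4 morphemes


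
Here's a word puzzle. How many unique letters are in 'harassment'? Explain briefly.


Unique letters in 'harassment': {a, e, h, m, n, r, s, t} = 8 distinct letters.

8


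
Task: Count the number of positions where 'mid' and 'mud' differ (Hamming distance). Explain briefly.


Alignment:
Position 1: 'm' vs 'm' = match
Position 2: 'i' vs 'u' = DIFFER
Position 3: 'd' vs 'd' = match
Total differences: 1

1


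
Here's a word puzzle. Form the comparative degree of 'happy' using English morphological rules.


Apply comparative formation (consonant + y: change y to i, add -er): 'happy' -> 'happier'.

happier


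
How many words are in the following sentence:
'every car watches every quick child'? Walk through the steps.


Split into words: every | car | watches | every | quick | child = 6 words.

6


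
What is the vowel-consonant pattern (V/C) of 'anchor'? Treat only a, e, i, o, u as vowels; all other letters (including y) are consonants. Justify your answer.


Letter mapping: a = V, n = C, c = C, h = C, o = V, r = C.

VCCCVC


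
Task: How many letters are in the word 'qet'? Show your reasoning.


Spell out 'qet' and number each letter: q(1), e(2), t(3). Total: 3 letters.

3


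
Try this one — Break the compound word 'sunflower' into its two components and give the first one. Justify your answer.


Split 'sunflower' into 'sun' + 'flower'. The first part is 'sun'.

sun


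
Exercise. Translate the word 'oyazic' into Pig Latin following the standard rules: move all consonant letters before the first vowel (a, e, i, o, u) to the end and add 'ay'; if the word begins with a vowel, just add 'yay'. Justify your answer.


'oyazic' starts with a vowel, so add 'yay': 'oyazicyay'.

oyazicyay


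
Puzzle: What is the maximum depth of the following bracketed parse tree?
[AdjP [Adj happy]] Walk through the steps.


Count bracket nesting levels:
'[' at pos 0: depth = 1
'[' at pos 6: depth = 2
Maximum depth reached: 2

2


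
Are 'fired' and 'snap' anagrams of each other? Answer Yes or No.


Sorted letters of 'fired': 'defir'
Sorted letters of 'snap': 'anps'
They do not match.

No


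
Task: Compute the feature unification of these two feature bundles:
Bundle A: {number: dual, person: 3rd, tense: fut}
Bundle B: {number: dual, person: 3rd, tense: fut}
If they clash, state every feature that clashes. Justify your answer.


Compare features:
number: A=dual vs B=dual -> unified: dual
person: A=3rd vs B=3rd -> unified: 3rd
tense: A=fut vs B=fut -> unified: fut
No clashes found.

Unified: {number: dual, person: 3rd, tense: fut}


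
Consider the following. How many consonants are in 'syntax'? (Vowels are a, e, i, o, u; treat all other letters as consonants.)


Consonants in 'syntax': s, y, n, t, x = 5 consonants.

5


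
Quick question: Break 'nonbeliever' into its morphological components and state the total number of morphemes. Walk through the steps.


Step 1: Identify prefix: 'non' (meaning: not)
Step 2: Identify root: 'believe'
Step 3: Identify suffix(es): 'er'
Decomposition: non- (prefix: not) + believe (root) + -er (suffix: one who)
Total morphemes: 3

3 morphemes (non- (prefix: not) + believe (root) + -er (suffix: one who))


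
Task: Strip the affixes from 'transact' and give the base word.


Remove prefix 'trans' from 'transact' to get root 'act'.

act


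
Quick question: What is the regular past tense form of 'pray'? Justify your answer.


Apply rule: Add -ed. 'pray' becomes 'prayed'.

prayed


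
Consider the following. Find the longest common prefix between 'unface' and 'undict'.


Compare from the start: 2 characters match: 'un'. Mismatch at position 3: 'f' vs 'd'.

un


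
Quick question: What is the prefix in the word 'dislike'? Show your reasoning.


The word 'dislike' = 'dis' (prefix) + 'like' (root). The prefix is 'dis'.

dis


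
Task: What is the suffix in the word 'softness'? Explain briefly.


The word 'softness' = 'soft' (root) + '-ness' (suffix). The suffix is '-ness'.

ness


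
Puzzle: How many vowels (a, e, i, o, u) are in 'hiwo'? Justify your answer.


Vowels in 'hiwo': i, o = 2 vowels.

2


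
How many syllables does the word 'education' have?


Break 'education' into syllables: ed-u-ca-tion -> ed | u | ca | tion = 4 syllables

4 syllables


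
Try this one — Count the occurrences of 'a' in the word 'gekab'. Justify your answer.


Letter 'a' in 'gekab': found at position(s) 4 = 1 occurrence(s).

1


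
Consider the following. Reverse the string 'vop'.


Reverse 'vop' character by character: 'pov'.

pov


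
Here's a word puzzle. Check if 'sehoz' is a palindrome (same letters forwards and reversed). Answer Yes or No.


Forward: 'sehoz'
Reversed: 'zohes'
They differ.

No


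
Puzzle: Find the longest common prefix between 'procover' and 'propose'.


Compare from the start: 3 characters match: 'pro'. Mismatch at position 4: 'c' vs 'p'.

pro


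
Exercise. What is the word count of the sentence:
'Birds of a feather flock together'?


Split into words: Birds | of | a | feather | flock | together = 6 words.

6


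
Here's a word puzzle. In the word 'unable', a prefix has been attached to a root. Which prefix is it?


The word 'unable' = 'un' (prefix) + 'able' (root). The prefix is 'un'.

un


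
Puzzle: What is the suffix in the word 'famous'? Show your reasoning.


The word 'famous' = 'fame' (root) + '-ous' (suffix). The suffix is '-ous'.

ous


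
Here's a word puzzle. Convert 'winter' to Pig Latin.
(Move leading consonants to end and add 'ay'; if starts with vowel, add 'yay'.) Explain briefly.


'winter': move consonant cluster 'w' to end and add 'ay': 'interway'.

interway


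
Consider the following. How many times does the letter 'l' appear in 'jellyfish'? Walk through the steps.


Letter 'l' in 'jellyfish': found at position(s) 3, 4 = 2 occurrence(s).

2


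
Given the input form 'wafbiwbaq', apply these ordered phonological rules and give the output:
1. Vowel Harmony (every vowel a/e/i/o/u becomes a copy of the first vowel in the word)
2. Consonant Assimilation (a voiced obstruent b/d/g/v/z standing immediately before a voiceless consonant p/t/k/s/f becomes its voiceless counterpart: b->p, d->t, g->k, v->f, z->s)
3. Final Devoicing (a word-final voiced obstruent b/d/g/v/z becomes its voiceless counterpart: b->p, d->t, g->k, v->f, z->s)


Starting form: 'wafbiwbaq'
Rule 1: Vowel Harmony: all vowels become 'a' (matching first vowel). 'wafbiwbaq' -> 'wafbawbaq'
Rule 2: Consonant Assimilation: no voiced obstruent (b/d/g/v/z) stands immediately before a voiceless consonant (p/t/k/s/f). No change.
Rule 3: Final Devoicing: final consonant 'q' is not one of the voiced obstruents b/d/g/v/z. No change.
Final form: 'wafbawbaq'

wafbawbaq


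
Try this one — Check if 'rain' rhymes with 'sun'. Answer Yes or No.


Rime (stressed vowel + following sounds) of 'rain': -ain = /eɪn/
Rime of 'sun': -un = /ʌn/
/eɪn/ and /ʌn/ are different ending sounds, so the words do not rhyme.

No


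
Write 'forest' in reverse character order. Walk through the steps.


Reverse 'forest' character by character: 'tserof'.

tserof


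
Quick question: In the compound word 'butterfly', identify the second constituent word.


Split 'butterfly' into 'butter' + 'fly'. The second part is 'fly'.

fly


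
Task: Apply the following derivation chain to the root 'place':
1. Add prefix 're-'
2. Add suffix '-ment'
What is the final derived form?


Step 1: Add prefix 're-' to 'place' = 'replace'
Step 2: Add suffix '-ment' to 'replace' = 'replacement'

replacement


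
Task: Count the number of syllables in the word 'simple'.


Break 'simple' into syllables: sim-ple -> sim | ple = 2 syllables

2 syllables


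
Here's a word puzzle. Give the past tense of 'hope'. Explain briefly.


Apply rule: Add -d (word ends in -e). 'hope' becomes 'hoped'.

hoped


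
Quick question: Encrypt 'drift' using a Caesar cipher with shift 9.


Shift each letter by 9: d -> m, r -> a, i -> r, f -> o, t -> c. Result: 'maroc'.

maroc


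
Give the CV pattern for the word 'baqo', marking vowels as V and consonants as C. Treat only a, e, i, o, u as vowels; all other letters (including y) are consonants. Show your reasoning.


Letter mapping: b = C, a = V, q = C, o = V.

CVCV


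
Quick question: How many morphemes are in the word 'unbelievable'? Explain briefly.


Decomposition: un- (prefix) + believe (root) + -able (suffix) = 3 morpheme(s)

3 morphemes


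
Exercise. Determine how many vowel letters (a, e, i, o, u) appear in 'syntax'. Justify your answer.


Vowels in 'syntax': a = 1 vowels.

1


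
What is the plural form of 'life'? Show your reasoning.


Apply rule: Change -fe to -ves. 'life' becomes 'lives'.

lives


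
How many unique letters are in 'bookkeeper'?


Unique letters in 'bookkeeper': {b, e, k, o, p, r} = 6 distinct letters.

6


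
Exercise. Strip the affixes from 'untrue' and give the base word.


Remove prefix 'un' from 'untrue' to get root 'true'.

true


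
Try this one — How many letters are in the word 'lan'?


Spell out 'lan' and number each letter: l(1), a(2), n(3). Total: 3 letters.

3


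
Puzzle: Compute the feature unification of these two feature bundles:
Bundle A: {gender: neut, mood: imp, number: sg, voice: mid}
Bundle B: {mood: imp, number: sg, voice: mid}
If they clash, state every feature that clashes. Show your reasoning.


Compare features:
gender: A=neut vs B=_ -> unified: neut
mood: A=imp vs B=imp -> unified: imp
number: A=sg vs B=sg -> unified: sg
voice: A=mid vs B=mid -> unified: mid
No clashes found.

Unified: {gender: neut, mood: imp, number: sg, voice: mid}


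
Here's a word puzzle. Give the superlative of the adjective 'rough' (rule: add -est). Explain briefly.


Apply superlative formation (add -est): 'rough' -> 'roughest'.

roughest


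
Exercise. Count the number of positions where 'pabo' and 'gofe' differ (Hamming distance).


Alignment:
Position 1: 'p' vs 'g' = DIFFER
Position 2: 'a' vs 'o' = DIFFER
Position 3: 'b' vs 'f' = DIFFER
Position 4: 'o' vs 'e' = DIFFER
Total differences: 4

4


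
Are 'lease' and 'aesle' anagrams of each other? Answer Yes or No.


Sorted letters of 'lease': 'aeels'
Sorted letters of 'aesle': 'aeels'
They match.

Yes


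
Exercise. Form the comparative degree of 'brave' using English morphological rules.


Apply comparative formation (ends in e: add -r): 'brave' -> 'braver'.

braver


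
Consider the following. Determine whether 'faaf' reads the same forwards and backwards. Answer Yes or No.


Forward: 'faaf'
Reversed: 'faaf'
They are identical.

Yes


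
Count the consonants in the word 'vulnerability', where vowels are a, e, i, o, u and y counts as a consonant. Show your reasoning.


Consonants in 'vulnerability': v, l, n, r, b, l, t, y = 8 consonants.

8


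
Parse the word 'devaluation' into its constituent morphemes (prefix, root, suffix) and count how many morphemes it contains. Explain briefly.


Step 1: Identify prefix: 'de' (meaning: reverse/remove)
Step 2: Identify root: 'value'
Step 3: Identify suffix(es): 'ation'
Decomposition: de- (prefix: reverse/remove) + value (root) + -ation (suffix: act of)
Total morphemes: 3

3 morphemes (de- (prefix: reverse/remove) + value (root) + -ation (suffix: act of))


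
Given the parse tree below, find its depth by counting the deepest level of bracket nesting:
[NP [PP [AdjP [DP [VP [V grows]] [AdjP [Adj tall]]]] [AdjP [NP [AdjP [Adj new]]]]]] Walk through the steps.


Count bracket nesting levels:
'[' at pos 0: depth = 1
'[' at pos 4: depth = 2
'[' at pos 8: depth = 3
'[' at pos 14: depth = 4
'[' at pos 18: depth = 5
'[' at pos 22: depth = 6
'[' at pos 33: depth = 5
'[' at pos 39: depth = 6
'[' at pos 53: depth = 3
'[' at pos 59: depth = 4
'[' at pos 63: depth = 5
'[' at pos 69: depth = 6
Maximum depth reached: 6

6


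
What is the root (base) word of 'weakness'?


Remove suffix '-ness' from 'weakness' to get root 'weak'.

weak


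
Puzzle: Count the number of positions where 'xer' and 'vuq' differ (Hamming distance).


Alignment:
Position 1: 'x' vs 'v' = DIFFER
Position 2: 'e' vs 'u' = DIFFER
Position 3: 'r' vs 'q' = DIFFER
Total differences: 3

3


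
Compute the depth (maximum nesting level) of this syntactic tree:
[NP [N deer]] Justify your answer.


Count bracket nesting levels:
'[' at pos 0: depth = 1
'[' at pos 4: depth = 2
Maximum depth reached: 2

2


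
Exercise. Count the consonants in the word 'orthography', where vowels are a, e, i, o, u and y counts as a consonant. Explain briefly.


Consonants in 'orthography': r, t, h, g, r, p, h, y = 8 consonants.

8


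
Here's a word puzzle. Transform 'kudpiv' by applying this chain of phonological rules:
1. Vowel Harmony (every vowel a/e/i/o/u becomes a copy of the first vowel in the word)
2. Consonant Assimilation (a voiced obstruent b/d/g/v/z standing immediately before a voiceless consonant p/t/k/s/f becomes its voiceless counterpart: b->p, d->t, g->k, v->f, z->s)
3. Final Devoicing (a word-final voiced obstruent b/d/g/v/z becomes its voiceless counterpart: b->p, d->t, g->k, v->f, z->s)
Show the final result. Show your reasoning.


Starting form: 'kudpiv'
Rule 1: Vowel Harmony: all vowels become 'u' (matching first vowel). 'kudpiv' -> 'kudpuv'
Rule 2: Consonant Assimilation: voiced obstruent before voiceless consonant becomes voiceless ('dp' -> 'tp'). 'kudpuv' -> 'kutpuv'
Rule 3: Final Devoicing: word-final voiced obstruent 'v' becomes voiceless 'f'. 'kutpuv' -> 'kutpuf'
Final form: 'kutpuf'

kutpuf


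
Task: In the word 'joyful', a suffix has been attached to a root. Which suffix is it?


The word 'joyful' = 'joy' (root) + '-ful' (suffix). The suffix is '-ful'.

ful


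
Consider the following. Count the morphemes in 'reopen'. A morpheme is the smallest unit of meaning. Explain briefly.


Decomposition: re- (prefix) + open (root) = 2 morpheme(s)

2 morphemes


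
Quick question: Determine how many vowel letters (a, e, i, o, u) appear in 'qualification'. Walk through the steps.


Vowels in 'qualification': u, a, i, i, a, i, o = 7 vowels.

7


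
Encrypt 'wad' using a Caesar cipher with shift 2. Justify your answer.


Shift each letter by 2: w -> y, a -> c, d -> f. Result: 'ycf'.

ycf


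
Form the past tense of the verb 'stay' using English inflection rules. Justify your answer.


Apply rule: Add -ed. 'stay' becomes 'stayed'.

stayed


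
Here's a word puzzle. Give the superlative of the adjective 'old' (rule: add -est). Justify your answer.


Apply superlative formation (add -est): 'old' -> 'oldest'.

oldest


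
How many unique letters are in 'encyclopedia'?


Unique letters in 'encyclopedia': {a, c, d, e, i, l, n, o, p, y} = 10 distinct letters.

10


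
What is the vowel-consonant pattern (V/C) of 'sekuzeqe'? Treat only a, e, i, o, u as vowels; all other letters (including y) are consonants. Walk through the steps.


Letter mapping: s = C, e = V, k = C, u = V, z = C, e = V, q = C, e = V.

CVCVCVCV


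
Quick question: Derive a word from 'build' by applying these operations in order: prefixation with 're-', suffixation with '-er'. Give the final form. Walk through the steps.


Step 1: Add prefix 're-' to 'build' = 'rebuild'
Step 2: Add suffix '-er' to 'rebuild' = 'rebuilder'

rebuilder


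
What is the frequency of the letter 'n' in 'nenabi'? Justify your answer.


Letter 'n' in 'nenabi': found at position(s) 1, 3 = 2 occurrence(s).

2


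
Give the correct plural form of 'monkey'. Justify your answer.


Apply rule: Add -s. 'monkey' becomes 'monkeys'.

monkeys


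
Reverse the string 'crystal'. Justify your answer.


Reverse 'crystal' character by character: 'latsyrc'.

latsyrc


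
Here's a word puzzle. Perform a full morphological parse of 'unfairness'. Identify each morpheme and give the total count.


Step 1: Identify prefix: 'un' (meaning: not/reverse)
Step 2: Identify root: 'fair'
Step 3: Identify suffix(es): 'ness'
Decomposition: un- (prefix: not/reverse) + fair (root) + -ness (suffix: state of)
Total morphemes: 3

3 morphemes (un- (prefix: not/reverse) + fair (root) + -ness (suffix: state of))


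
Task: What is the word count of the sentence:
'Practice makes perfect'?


Split into words: Practice | makes | perfect = 3 words.

3


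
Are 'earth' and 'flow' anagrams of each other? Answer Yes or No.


Sorted letters of 'earth': 'aehrt'
Sorted letters of 'flow': 'flow'
They do not match.

No


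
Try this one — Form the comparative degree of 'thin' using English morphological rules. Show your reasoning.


Apply comparative formation (double final consonant, add -er): 'thin' -> 'thinner'.

thinner


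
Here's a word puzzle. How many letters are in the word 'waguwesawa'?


Spell out 'waguwesawa' and number each letter: w(1), a(2), g(3), u(4), w(5), e(6), s(7), a(8), w(9), a(10). Total: 10 letters.

10


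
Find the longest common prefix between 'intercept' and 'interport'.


Compare from the start: 5 characters match: 'inter'. Mismatch at position 6: 'c' vs 'p'.

inter


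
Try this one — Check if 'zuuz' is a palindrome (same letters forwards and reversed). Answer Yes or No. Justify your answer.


Forward: 'zuuz'
Reversed: 'zuuz'
They are identical.

Yes


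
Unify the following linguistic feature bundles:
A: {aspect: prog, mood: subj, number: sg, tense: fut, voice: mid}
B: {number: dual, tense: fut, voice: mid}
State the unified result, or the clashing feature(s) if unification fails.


Compare features:
aspect: A=prog vs B=_ -> unified: prog
mood: A=subj vs B=_ -> unified: subj
number: A=sg vs B=dual -> CLASH
tense: A=fut vs B=fut -> unified: fut
voice: A=mid vs B=mid -> unified: mid
Clash detected on feature 'number' (sg vs dual); unification fails.

CLASH on 'number' (sg vs dual)


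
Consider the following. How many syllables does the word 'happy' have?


Break 'happy' into syllables: hap-py -> hap | py = 2 syllables

2 syllables


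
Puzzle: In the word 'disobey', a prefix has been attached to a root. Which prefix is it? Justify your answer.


The word 'disobey' = 'dis' (prefix) + 'obey' (root). The prefix is 'dis'.

dis


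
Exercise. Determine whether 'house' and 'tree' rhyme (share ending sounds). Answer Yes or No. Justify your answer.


Rime (stressed vowel + following sounds) of 'house': -ouse = /aʊs/
Rime of 'tree': -ee = /iː/
/aʊs/ and /iː/ are different ending sounds, so the words do not rhyme.

No


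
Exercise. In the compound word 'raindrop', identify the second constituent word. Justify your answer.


Split 'raindrop' into 'rain' + 'drop'. The second part is 'drop'.

drop


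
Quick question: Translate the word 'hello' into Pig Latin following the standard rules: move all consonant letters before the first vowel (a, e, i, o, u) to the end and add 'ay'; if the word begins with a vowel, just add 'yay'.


'hello': move consonant cluster 'h' to end and add 'ay': 'ellohay'.

ellohay


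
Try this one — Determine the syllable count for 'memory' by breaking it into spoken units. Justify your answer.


Break 'memory' into syllables: mem-o-ry -> mem | o | ry = 3 syllables

3 syllables


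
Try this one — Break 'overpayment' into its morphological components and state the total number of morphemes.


Step 1: Identify prefix: 'over' (meaning: excessively)
Step 2: Identify root: 'pay'
Step 3: Identify suffix(es): 'ment'
Decomposition: over- (prefix: excessively) + pay (root) + -ment (suffix: action/result)
Total morphemes: 3

3 morphemes (over- (prefix: excessively) + pay (root) + -ment (suffix: action/result))


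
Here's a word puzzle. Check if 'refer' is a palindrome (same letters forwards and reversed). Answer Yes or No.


Forward: 'refer'
Reversed: 'refer'
They are identical.

Yes
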